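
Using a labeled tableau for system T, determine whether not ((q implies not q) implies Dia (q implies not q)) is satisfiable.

No, unsatisfiable

1. not ((q implies not q) implies Dia (q implies not q)), u
2. q implies not q, u
3. not Dia (q implies not q), u
4. not (q implies not q), u
5. q, u
6. not q, u
Accessibility: uRu
Branch closes: q and not q both at u.
(One branch shown.) All branches close.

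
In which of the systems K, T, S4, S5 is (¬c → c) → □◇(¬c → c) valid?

S5

S5-tableau for the negation ¬((¬c → c) → □◇(¬c → c)):
1. ¬((¬c → c) → □◇(¬c → c)), u
2. ¬c → c, u
3. ¬□◇(¬c → c), u
4. c, u
5. ¬◇(¬c → c), v
6. ¬(¬c → c), u
7. ¬c, u
Accessibility: uRu, uRv, vRu, vRv
Branch closes: c and ¬c both at u.
Every branch closes (one shown): valid in S5.
S4-tableau for the negation ¬((¬c → c) → □◇(¬c → c)):
1. ¬((¬c → c) → □◇(¬c → c)), u
2. ¬c → c, u
3. ¬□◇(¬c → c), u
4. c, u
5. ¬◇(¬c → c), v
6. ¬(¬c → c), v
7. ¬c, v
Accessibility: uRu, uRv, vRv
Complete open branch: countermodel on an S4-frame, so not valid in S4, nor in K, T (the same frame is also a K-frame and a T-frame).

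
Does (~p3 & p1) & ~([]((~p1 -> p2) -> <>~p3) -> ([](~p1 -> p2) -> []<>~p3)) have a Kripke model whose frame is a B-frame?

Unsatisfiable (every branch closes)

1. (~p3 & p1) & ~([]((~p1 -> p2) -> <>~p3) -> ([](~p1 -> p2) -> []<>~p3)), 0
2. ~p3 & p1, 0
3. ~([]((~p1 -> p2) -> <>~p3) -> ([](~p1 -> p2) -> []<>~p3)), 0
4. ~p3, 0
5. p1, 0
6. []((~p1 -> p2) -> <>~p3), 0
7. ~([](~p1 -> p2) -> []<>~p3), 0
8. [](~p1 -> p2), 0
9. ~[]<>~p3, 0
10. (~p1 -> p2) -> <>~p3, 0
11. ~p1 -> p2, 0
12. <>~p3, 0
13. p2, 0
14. ~<>~p3, 1
15. (~p1 -> p2) -> <>~p3, 1
16. ~p1 -> p2, 1
17. p3, 0
Accessibility: 0R0, 0R1, 1R0, 1R1
Branch closes: p3 and ~p3 both at 0.
All branches of the tableau close; one closing branch shown above.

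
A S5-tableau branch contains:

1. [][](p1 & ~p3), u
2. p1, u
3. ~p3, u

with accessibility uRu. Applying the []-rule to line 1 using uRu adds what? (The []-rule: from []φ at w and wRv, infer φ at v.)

[](p1 & ~p3), u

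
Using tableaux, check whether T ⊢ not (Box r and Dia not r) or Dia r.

Valid in T

Tableau for the negation not (not (Box r and Dia not r) or Dia r):
1. not (not (Box r and Dia not r) or Dia r), 0
2. Box r and Dia not r, 0
3. not Dia r, 0
4. Box r, 0
5. Dia not r, 0
6. not r, 0
7. r, 0
Accessibility: 0R0
Branch closes: r and not r both at 0.
Every branch of the negation's tableau closes; the branch above is one of them.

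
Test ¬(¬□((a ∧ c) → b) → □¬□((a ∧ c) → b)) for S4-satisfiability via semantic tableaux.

Yes, satisfiable

1. ¬(¬□((a ∧ c) → b) → □¬□((a ∧ c) → b)), u
2. ¬□((a ∧ c) → b), u   [¬→-rule on 1]
3. ¬□¬□((a ∧ c) → b), u   [¬→-rule on 1]
4. ¬((a ∧ c) → b), v   [¬□-rule on 2: fresh world v, uRv]
5. a ∧ c, v   [¬→-rule on 4]
6. ¬b, v   [¬→-rule on 4]
7. a, v   [∧-rule on 5]
8. c, v   [∧-rule on 5]
9. □((a ∧ c) → b), w   [¬□-rule on 3: fresh world w, uRw]
10. (a ∧ c) → b, w   [□-rule on 9 via wRw]
11. b, w   [→-rule on 10 (branches; this branch)]
Accessibility: uRu, uRv, uRw, vRv, wRw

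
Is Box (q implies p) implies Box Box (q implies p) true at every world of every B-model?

Tableau for the negation not (Box (q implies p) implies Box Box (q implies p)):
1. not (Box (q implies p) implies Box Box (q implies p)), 0
2. Box (q implies p), 0
3. not Box Box (q implies p), 0
4. q implies p, 0
5. p, 0
6. not Box (q implies p), 1
7. q implies p, 1
8. p, 1
9. not (q implies p), 2
10. q, 2
11. not p, 2
Accessibility: 0R0, 0R1, 1R0, 1R1, 1R2, 2R1, 2R2
The negation has an open branch (countermodel exists).

Invalid (countermodel exists)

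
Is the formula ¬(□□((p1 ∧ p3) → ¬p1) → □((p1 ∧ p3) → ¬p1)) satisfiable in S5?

1. ¬(□□((p1 ∧ p3) → ¬p1) → □((p1 ∧ p3) → ¬p1)), 0
2. □□((p1 ∧ p3) → ¬p1), 0
3. ¬□((p1 ∧ p3) → ¬p1), 0
4. □((p1 ∧ p3) → ¬p1), 0
5. (p1 ∧ p3) → ¬p1, 0
6. ¬(p1 ∧ p3), 0
7. ¬p3, 0
8. ¬((p1 ∧ p3) → ¬p1), 1
9. p1 ∧ p3, 1
10. p1, 1
11. p3, 1
12. □((p1 ∧ p3) → ¬p1), 1
13. (p1 ∧ p3) → ¬p1, 1
14. ¬(p1 ∧ p3), 1
15. ¬p3, 1
Accessibility: 0R0, 0R1, 1R0, 1R1
Branch closes: p3 and ¬p3 both at 1.
Every branch closes; the branch above is one of them.

Unsatisfiable (every branch closes)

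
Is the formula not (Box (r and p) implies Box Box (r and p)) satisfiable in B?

Yes, satisfiable

1. not (Box (r and p) implies Box Box (r and p)), u
2. Box (r and p), u   [neg-implies-rule on 1]
3. not Box Box (r and p), u   [neg-implies-rule on 1]
4. r and p, u   [Box-rule on 2 via uRu]
5. r, u   [and-rule on 4]
6. p, u   [and-rule on 4]
7. not Box (r and p), v   [neg-Box-rule on 3: fresh world v, uRv]
8. r and p, v   [Box-rule on 2 via uRv]
9. r, v   [and-rule on 8]
10. p, v   [and-rule on 8]
11. not (r and p), w   [neg-Box-rule on 7: fresh world w, vRw]
12. not p, w   [neg-and-rule on 11 (branches; this branch)]
Accessibility: uRu, uRv, vRu, vRv, vRw, wRv, wRw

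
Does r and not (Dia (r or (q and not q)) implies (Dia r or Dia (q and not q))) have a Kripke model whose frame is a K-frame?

Unsatisfiable (every branch closes)

1. r and not (Dia (r or (q and not q)) implies (Dia r or Dia (q and not q))), w0
2. r, w0   [and-rule on 1]
3. not (Dia (r or (q and not q)) implies (Dia r or Dia (q and not q))), w0   [and-rule on 1]
4. Dia (r or (q and not q)), w0   [neg-implies-rule on 3]
5. not (Dia r or Dia (q and not q)), w0   [neg-implies-rule on 3]
6. not Dia r, w0   [neg-or-rule on 5]
7. not Dia (q and not q), w0   [neg-or-rule on 5]
8. r or (q and not q), w1   [Dia-rule on 4: fresh world w1, w0Rw1]
9. not r, w1   [neg-Dia-rule on 6 via w0Rw1]
10. not (q and not q), w1   [neg-Dia-rule on 7 via w0Rw1]
11. q and not q, w1   [or-rule on 8 (branches; this branch)]
12. q, w1   [and-rule on 11]
13. not q, w1   [and-rule on 11]
Accessibility: w0Rw1
Branch closes: q and not q both at w1.
All branches of the tableau close; one closing branch shown above.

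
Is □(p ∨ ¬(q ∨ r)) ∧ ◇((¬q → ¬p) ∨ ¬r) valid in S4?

No, not valid

Tableau for the negation ¬(□(p ∨ ¬(q ∨ r)) ∧ ◇((¬q → ¬p) ∨ ¬r)):
1. ¬(□(p ∨ ¬(q ∨ r)) ∧ ◇((¬q → ¬p) ∨ ¬r)), 0
2. ¬◇((¬q → ¬p) ∨ ¬r), 0
3. ¬((¬q → ¬p) ∨ ¬r), 0
4. ¬(¬q → ¬p), 0
5. r, 0
6. ¬q, 0
7. p, 0
Accessibility: 0R0
The negation has an open branch (countermodel exists).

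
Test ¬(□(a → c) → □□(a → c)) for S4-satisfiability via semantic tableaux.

1. ¬(□(a → c) → □□(a → c)), w0
2. □(a → c), w0
3. ¬□□(a → c), w0
4. a → c, w0
5. c, w0
6. ¬□(a → c), w1
7. a → c, w1
8. c, w1
9. ¬(a → c), w2
10. a, w2
11. ¬c, w2
12. a → c, w2
13. c, w2
Accessibility: w0Rw0, w0Rw1, w0Rw2, w1Rw1, w1Rw2, w2Rw2
Branch closes: c and ¬c both at w2.
(One branch shown.) All branches close.

No, unsatisfiable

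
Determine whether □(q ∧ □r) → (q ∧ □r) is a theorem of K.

Tableau for the negation ¬(□(q ∧ □r) → (q ∧ □r)):
1. ¬(□(q ∧ □r) → (q ∧ □r)), 0
2. □(q ∧ □r), 0
3. ¬(q ∧ □r), 0
4. ¬□r, 0
5. ¬r, 1
6. q ∧ □r, 1
7. q, 1
8. □r, 1
Accessibility: 0R1
The negation has an open branch (countermodel exists).

Invalid (countermodel exists)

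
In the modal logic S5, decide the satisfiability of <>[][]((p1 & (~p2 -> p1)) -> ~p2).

Yes, satisfiable

1. <>[][]((p1 & (~p2 -> p1)) -> ~p2), w0
2. [][]((p1 & (~p2 -> p1)) -> ~p2), w1   [<>-rule on 1: fresh world w1, w0Rw1]
3. []((p1 & (~p2 -> p1)) -> ~p2), w0   [[]-rule on 2 via w1Rw0]
4. []((p1 & (~p2 -> p1)) -> ~p2), w1   [[]-rule on 2 via w1Rw1]
5. (p1 & (~p2 -> p1)) -> ~p2, w0   [[]-rule on 3 via w0Rw0]
6. (p1 & (~p2 -> p1)) -> ~p2, w1   [[]-rule on 3 via w0Rw1]
7. ~p2, w0   [->-rule on 5 (branches; this branch)]
8. ~p2, w1   [->-rule on 6 (branches; this branch)]
Accessibility: w0Rw0, w0Rw1, w1Rw0, w1Rw1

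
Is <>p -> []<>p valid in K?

Not valid

Tableau for the negation ~(<>p -> []<>p):
1. ~(<>p -> []<>p), w0
2. <>p, w0
3. ~[]<>p, w0
4. p, w1
5. ~<>p, w2
Accessibility: w0Rw1, w0Rw2
The negation has an open branch (countermodel exists).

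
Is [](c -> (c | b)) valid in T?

Valid

Tableau for the negation ~[](c -> (c | b)):
1. ~[](c -> (c | b)), 0
2. ~(c -> (c | b)), 1
3. c, 1
4. ~(c | b), 1
5. ~c, 1
6. ~b, 1
Accessibility: 0R0, 0R1, 1R1
Branch closes: c and ~c both at 1.
All branches of the negation close; one closing branch shown above.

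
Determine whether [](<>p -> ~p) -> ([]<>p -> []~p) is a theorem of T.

Valid in T

Tableau for the negation ~([](<>p -> ~p) -> ([]<>p -> []~p)):
1. ~([](<>p -> ~p) -> ([]<>p -> []~p)), u
2. [](<>p -> ~p), u   [~->-rule on 1]
3. ~([]<>p -> []~p), u   [~->-rule on 1]
4. []<>p, u   [~->-rule on 3]
5. ~[]~p, u   [~->-rule on 3]
6. <>p -> ~p, u   [[]-rule on 2 via uRu]
7. <>p, u   [[]-rule on 4 via uRu]
8. ~p, u   [->-rule on 6 (branches; this branch)]
9. p, v   [~[]-rule on 5: fresh world v, uRv]
10. <>p -> ~p, v   [[]-rule on 2 via uRv]
11. <>p, v   [[]-rule on 4 via uRv]
12. ~<>p, v   [->-rule on 10 (branches; this branch)]
13. ~p, v   [~<>-rule on 12 via vRv]
Accessibility: uRu, uRv, vRv
Branch closes: p and ~p both at v.
All branches of the negation close; one closing branch shown above.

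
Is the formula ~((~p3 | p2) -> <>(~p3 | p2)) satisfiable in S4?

No, unsatisfiable

1. ~((~p3 | p2) -> <>(~p3 | p2)), w0
2. ~p3 | p2, w0   [~->-rule on 1]
3. ~<>(~p3 | p2), w0   [~->-rule on 1]
4. ~(~p3 | p2), w0   [~<>-rule on 3 via w0Rw0]
5. p3, w0   [~|-rule on 4]
6. ~p2, w0   [~|-rule on 4]
7. p2, w0   [|-rule on 2 (branches; this branch)]
Accessibility: w0Rw0
Branch closes: p2 and ~p2 both at w0.
(One branch shown.) All branches close.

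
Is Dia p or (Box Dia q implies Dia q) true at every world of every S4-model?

Yes, valid

Tableau for the negation not (Dia p or (Box Dia q implies Dia q)):
1. not (Dia p or (Box Dia q implies Dia q)), 0
2. not Dia p, 0
3. not (Box Dia q implies Dia q), 0
4. Box Dia q, 0
5. not Dia q, 0
6. not p, 0
7. Dia q, 0
8. not q, 0
9. q, 1
10. not p, 1
11. Dia q, 1
12. not q, 1
Accessibility: 0R0, 0R1, 1R1
Branch closes: q and not q both at 1.
All branches of the negation close; one closing branch shown above.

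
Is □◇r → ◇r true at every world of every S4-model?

Tableau for the negation ¬(□◇r → ◇r):
1. ¬(□◇r → ◇r), w0
2. □◇r, w0
3. ¬◇r, w0
4. ◇r, w0
5. ¬r, w0
6. r, w1
7. ◇r, w1
8. ¬r, w1
Accessibility: w0Rw0, w0Rw1, w1Rw1
Branch closes: r and ¬r both at w1.
Every branch of the negation's tableau closes; the branch above is one of them.

Yes, valid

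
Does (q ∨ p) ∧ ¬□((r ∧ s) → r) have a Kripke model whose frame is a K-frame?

No, unsatisfiable

1. (q ∨ p) ∧ ¬□((r ∧ s) → r), w0
2. q ∨ p, w0   [∧-rule on 1]
3. ¬□((r ∧ s) → r), w0   [∧-rule on 1]
4. p, w0   [∨-rule on 2 (branches; this branch)]
5. ¬((r ∧ s) → r), w1   [¬□-rule on 3: fresh world w1, w0Rw1]
6. r ∧ s, w1   [¬→-rule on 5]
7. ¬r, w1   [¬→-rule on 5]
8. r, w1   [∧-rule on 6]
9. s, w1   [∧-rule on 6]
Accessibility: w0Rw1
Branch closes: r and ¬r both at w1.
Every branch closes; the branch above is one of them.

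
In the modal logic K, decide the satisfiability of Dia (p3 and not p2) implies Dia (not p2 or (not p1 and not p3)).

Satisfiable

1. Dia (p3 and not p2) implies Dia (not p2 or (not p1 and not p3)), u
2. Dia (not p2 or (not p1 and not p3)), u
3. not p2 or (not p1 and not p3), v
4. not p1 and not p3, v
5. not p1, v
6. not p3, v
Accessibility: uRv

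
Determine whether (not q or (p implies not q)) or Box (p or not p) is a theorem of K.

Valid in K

Tableau for the negation not ((not q or (p implies not q)) or Box (p or not p)):
1. not ((not q or (p implies not q)) or Box (p or not p)), w0
2. not (not q or (p implies not q)), w0
3. not Box (p or not p), w0
4. q, w0
5. not (p implies not q), w0
6. p, w0
7. not (p or not p), w1
8. not p, w1
9. p, w1
Accessibility: w0Rw1
Branch closes: p and not p both at w1.
Every branch of the negation's tableau closes; the branch above is one of them.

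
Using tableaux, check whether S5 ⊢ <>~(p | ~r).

Tableau for the negation ~<>~(p | ~r):
1. ~<>~(p | ~r), 0
2. p | ~r, 0   [~<>-rule on 1 via 0R0]
3. ~r, 0   [|-rule on 2 (branches; this branch)]
Accessibility: 0R0
The negation has an open branch (countermodel exists).

Invalid (countermodel exists)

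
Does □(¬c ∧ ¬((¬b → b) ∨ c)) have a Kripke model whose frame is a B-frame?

Satisfiable

1. □(¬c ∧ ¬((¬b → b) ∨ c)), u
2. ¬c ∧ ¬((¬b → b) ∨ c), u
3. ¬c, u
4. ¬((¬b → b) ∨ c), u
5. ¬(¬b → b), u
6. ¬b, u
Accessibility: uRu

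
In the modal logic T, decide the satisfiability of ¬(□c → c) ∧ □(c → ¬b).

Unsatisfiable (every branch closes)

1. ¬(□c → c) ∧ □(c → ¬b), 0
2. ¬(□c → c), 0
3. □(c → ¬b), 0
4. □c, 0
5. ¬c, 0
6. c → ¬b, 0
7. c, 0
Accessibility: 0R0
Branch closes: c and ¬c both at 0.
Every branch closes; the branch above is one of them.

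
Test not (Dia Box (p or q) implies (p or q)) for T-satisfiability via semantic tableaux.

1. not (Dia Box (p or q) implies (p or q)), w0
2. Dia Box (p or q), w0
3. not (p or q), w0
4. not p, w0
5. not q, w0
6. Box (p or q), w1
7. p or q, w1
8. q, w1
Accessibility: w0Rw0, w0Rw1, w1Rw1

Yes, satisfiable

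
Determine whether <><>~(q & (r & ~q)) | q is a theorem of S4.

Valid in S4

Tableau for the negation ~(<><>~(q & (r & ~q)) | q):
1. ~(<><>~(q & (r & ~q)) | q), w0
2. ~<><>~(q & (r & ~q)), w0
3. ~q, w0
4. ~<>~(q & (r & ~q)), w0
5. q & (r & ~q), w0
6. q, w0
7. r & ~q, w0
Accessibility: w0Rw0
Branch closes: q and ~q both at w0.
All branches of the negation close; one closing branch shown above.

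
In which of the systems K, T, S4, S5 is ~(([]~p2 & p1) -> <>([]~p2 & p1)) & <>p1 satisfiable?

T-tableau for the formula:
1. ~(([]~p2 & p1) -> <>([]~p2 & p1)) & <>p1, w0
2. ~(([]~p2 & p1) -> <>([]~p2 & p1)), w0
3. <>p1, w0
4. []~p2 & p1, w0
5. ~<>([]~p2 & p1), w0
6. []~p2, w0
7. p1, w0
8. ~([]~p2 & p1), w0
9. ~p2, w0
10. ~[]~p2, w0
11. p1, w1
12. ~([]~p2 & p1), w1
13. ~p2, w1
14. ~[]~p2, w1
15. p2, w2
16. ~([]~p2 & p1), w2
17. ~p2, w2
Accessibility: w0Rw0, w0Rw1, w0Rw2, w1Rw1, w2Rw2
Branch closes: p2 and ~p2 both at w2.
Every branch closes (one shown): unsatisfiable in T, hence also in S4, S5 (every S4/S5-frame is a T-frame).
K-tableau for the formula:
1. ~(([]~p2 & p1) -> <>([]~p2 & p1)) & <>p1, w0
2. ~(([]~p2 & p1) -> <>([]~p2 & p1)), w0
3. <>p1, w0
4. []~p2 & p1, w0
5. ~<>([]~p2 & p1), w0
6. []~p2, w0
7. p1, w0
8. p1, w1
9. ~([]~p2 & p1), w1
10. ~p2, w1
11. ~[]~p2, w1
12. p2, w2
Accessibility: w0Rw1, w1Rw2
Complete open branch: satisfiable in K.

K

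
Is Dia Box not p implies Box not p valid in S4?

Tableau for the negation not (Dia Box not p implies Box not p):
1. not (Dia Box not p implies Box not p), 0
2. Dia Box not p, 0   [neg-implies-rule on 1]
3. not Box not p, 0   [neg-implies-rule on 1]
4. Box not p, 1   [Dia-rule on 2: fresh world 1, 0R1]
5. not p, 1   [Box-rule on 4 via 1R1]
6. p, 2   [neg-Box-rule on 3: fresh world 2, 0R2]
Accessibility: 0R0, 0R1, 0R2, 1R1, 2R2
The negation has an open branch (countermodel exists).

Invalid (countermodel exists)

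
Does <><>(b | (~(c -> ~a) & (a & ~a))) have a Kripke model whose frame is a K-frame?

1. <><>(b | (~(c -> ~a) & (a & ~a))), w0
2. <>(b | (~(c -> ~a) & (a & ~a))), w1
3. b | (~(c -> ~a) & (a & ~a)), w2
4. b, w2
Accessibility: w0Rw1, w1Rw2

Satisfiable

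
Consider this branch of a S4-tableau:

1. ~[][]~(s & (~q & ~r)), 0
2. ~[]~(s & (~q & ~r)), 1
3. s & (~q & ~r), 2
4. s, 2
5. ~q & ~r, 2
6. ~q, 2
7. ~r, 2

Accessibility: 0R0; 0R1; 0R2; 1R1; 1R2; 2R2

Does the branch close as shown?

Open

There is no literal clash: for every atom and world, at most one sign appears.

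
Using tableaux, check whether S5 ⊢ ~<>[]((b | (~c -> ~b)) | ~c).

No, not valid

Tableau for the negation <>[]((b | (~c -> ~b)) | ~c):
1. <>[]((b | (~c -> ~b)) | ~c), 0
2. []((b | (~c -> ~b)) | ~c), 1
3. (b | (~c -> ~b)) | ~c, 0
4. (b | (~c -> ~b)) | ~c, 1
5. ~c, 0
6. ~c, 1
Accessibility: 0R0, 0R1, 1R0, 1R1
The negation has an open branch (countermodel exists).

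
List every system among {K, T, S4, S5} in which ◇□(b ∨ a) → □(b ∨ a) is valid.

S5

S4-tableau for the negation ¬(◇□(b ∨ a) → □(b ∨ a)):
1. ¬(◇□(b ∨ a) → □(b ∨ a)), u
2. ◇□(b ∨ a), u
3. ¬□(b ∨ a), u
4. □(b ∨ a), v
5. b ∨ a, v
6. a, v
7. ¬(b ∨ a), w
8. ¬b, w
9. ¬a, w
Accessibility: uRu, uRv, uRw, vRv, wRw
Complete open branch: countermodel on an S4-frame, so not valid in S4, nor in K, T (the same frame is also a K-frame and a T-frame).
S5-tableau for the negation ¬(◇□(b ∨ a) → □(b ∨ a)):
1. ¬(◇□(b ∨ a) → □(b ∨ a)), u
2. ◇□(b ∨ a), u
3. ¬□(b ∨ a), u
4. □(b ∨ a), v
5. b ∨ a, u
6. b ∨ a, v
7. a, u
8. a, v
9. ¬(b ∨ a), w
10. ¬b, w
11. ¬a, w
12. b ∨ a, w
13. a, w
Accessibility: uRu, uRv, uRw, vRu, vRv, vRw, wRu, wRv, wRw
Branch closes: a and ¬a both at w.
Every branch closes (one shown): valid in S5.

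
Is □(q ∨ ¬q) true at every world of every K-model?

Tableau for the negation ¬□(q ∨ ¬q):
1. ¬□(q ∨ ¬q), 0
2. ¬(q ∨ ¬q), 1
3. ¬q, 1
4. q, 1
Accessibility: 0R1
Branch closes: q and ¬q both at 1.
Every branch of the negation's tableau closes; the branch above is one of them.

Valid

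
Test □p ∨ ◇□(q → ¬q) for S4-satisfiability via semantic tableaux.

Satisfiable

1. □p ∨ ◇□(q → ¬q), u
2. ◇□(q → ¬q), u   [∨-rule on 1 (branches; this branch)]
3. □(q → ¬q), v   [◇-rule on 2: fresh world v, uRv]
4. q → ¬q, v   [□-rule on 3 via vRv]
5. ¬q, v   [→-rule on 4 (branches; this branch)]
Accessibility: uRu, uRv, vRv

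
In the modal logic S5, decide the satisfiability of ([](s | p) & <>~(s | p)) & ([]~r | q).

No, unsatisfiable

1. ([](s | p) & <>~(s | p)) & ([]~r | q), u
2. [](s | p) & <>~(s | p), u   [&-rule on 1]
3. []~r | q, u   [&-rule on 1]
4. [](s | p), u   [&-rule on 2]
5. <>~(s | p), u   [&-rule on 2]
6. s | p, u   [[]-rule on 4 via uRu]
7. []~r, u   [|-rule on 3 (branches; this branch)]
8. ~r, u   [[]-rule on 7 via uRu]
9. p, u   [|-rule on 6 (branches; this branch)]
10. ~(s | p), v   [<>-rule on 5: fresh world v, uRv]
11. ~s, v   [~|-rule on 10]
12. ~p, v   [~|-rule on 10]
13. s | p, v   [[]-rule on 4 via uRv]
14. ~r, v   [[]-rule on 7 via uRv]
15. p, v   [|-rule on 13 (branches; this branch)]
Accessibility: uRu, uRv, vRu, vRv
Branch closes: p and ~p both at v.
Every branch closes; the branch above is one of them.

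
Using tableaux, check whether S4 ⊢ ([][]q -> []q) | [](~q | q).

Valid in S4

Tableau for the negation ~(([][]q -> []q) | [](~q | q)):
1. ~(([][]q -> []q) | [](~q | q)), 0
2. ~([][]q -> []q), 0
3. ~[](~q | q), 0
4. [][]q, 0
5. ~[]q, 0
6. []q, 0
7. q, 0
8. ~(~q | q), 1
9. q, 1
10. ~q, 1
Accessibility: 0R0, 0R1, 1R1
Branch closes: q and ~q both at 1.
Every branch of the negation's tableau closes; the branch above is one of them.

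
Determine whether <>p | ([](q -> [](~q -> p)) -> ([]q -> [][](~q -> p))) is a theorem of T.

Tableau for the negation ~(<>p | ([](q -> [](~q -> p)) -> ([]q -> [][](~q -> p)))):
1. ~(<>p | ([](q -> [](~q -> p)) -> ([]q -> [][](~q -> p)))), w0
2. ~<>p, w0   [~|-rule on 1]
3. ~([](q -> [](~q -> p)) -> ([]q -> [][](~q -> p))), w0   [~|-rule on 1]
4. [](q -> [](~q -> p)), w0   [~->-rule on 3]
5. ~([]q -> [][](~q -> p)), w0   [~->-rule on 3]
6. []q, w0   [~->-rule on 5]
7. ~[][](~q -> p), w0   [~->-rule on 5]
8. ~p, w0   [~<>-rule on 2 via w0Rw0]
9. q -> [](~q -> p), w0   [[]-rule on 4 via w0Rw0]
10. q, w0   [[]-rule on 6 via w0Rw0]
11. [](~q -> p), w0   [->-rule on 9 (branches; this branch)]
12. ~q -> p, w0   [[]-rule on 11 via w0Rw0]
13. ~[](~q -> p), w1   [~[]-rule on 7: fresh world w1, w0Rw1]
14. ~p, w1   [~<>-rule on 2 via w0Rw1]
15. q -> [](~q -> p), w1   [[]-rule on 4 via w0Rw1]
16. q, w1   [[]-rule on 6 via w0Rw1]
17. ~q -> p, w1   [[]-rule on 11 via w0Rw1]
18. [](~q -> p), w1   [->-rule on 15 (branches; this branch)]
19. ~(~q -> p), w2   [~[]-rule on 13: fresh world w2, w1Rw2]
20. ~q, w2   [~->-rule on 19]
21. ~p, w2   [~->-rule on 19]
22. ~q -> p, w2   [[]-rule on 18 via w1Rw2]
23. p, w2   [->-rule on 22 (branches; this branch)]
Accessibility: w0Rw0, w0Rw1, w1Rw1, w1Rw2, w2Rw2
Branch closes: p and ~p both at w2.
All branches of the negation close; one closing branch shown above.

Yes, valid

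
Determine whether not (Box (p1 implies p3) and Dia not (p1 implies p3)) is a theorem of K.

Tableau for the negation Box (p1 implies p3) and Dia not (p1 implies p3):
1. Box (p1 implies p3) and Dia not (p1 implies p3), w0
2. Box (p1 implies p3), w0
3. Dia not (p1 implies p3), w0
4. not (p1 implies p3), w1
5. p1, w1
6. not p3, w1
7. p1 implies p3, w1
8. p3, w1
Accessibility: w0Rw1
Branch closes: p3 and not p3 both at w1.
All branches of the negation close; one closing branch shown above.

Yes, valid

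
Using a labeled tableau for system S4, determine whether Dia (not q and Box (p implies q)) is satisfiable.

Yes, satisfiable

1. Dia (not q and Box (p implies q)), w0
2. not q and Box (p implies q), w1
3. not q, w1
4. Box (p implies q), w1
5. p implies q, w1
6. not p, w1
Accessibility: w0Rw0, w0Rw1, w1Rw1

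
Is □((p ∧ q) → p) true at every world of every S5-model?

Tableau for the negation ¬□((p ∧ q) → p):
1. ¬□((p ∧ q) → p), u
2. ¬((p ∧ q) → p), v
3. p ∧ q, v
4. ¬p, v
5. p, v
6. q, v
Accessibility: uRu, uRv, vRu, vRv
Branch closes: p and ¬p both at v.
Every branch of the negation's tableau closes; the branch above is one of them.

Valid in S5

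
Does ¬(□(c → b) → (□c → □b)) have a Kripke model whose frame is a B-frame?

1. ¬(□(c → b) → (□c → □b)), w0
2. □(c → b), w0   [¬→-rule on 1]
3. ¬(□c → □b), w0   [¬→-rule on 1]
4. □c, w0   [¬→-rule on 3]
5. ¬□b, w0   [¬→-rule on 3]
6. c → b, w0   [□-rule on 2 via w0Rw0]
7. c, w0   [□-rule on 4 via w0Rw0]
8. b, w0   [→-rule on 6 (branches; this branch)]
9. ¬b, w1   [¬□-rule on 5: fresh world w1, w0Rw1]
10. c → b, w1   [□-rule on 2 via w0Rw1]
11. c, w1   [□-rule on 4 via w0Rw1]
12. b, w1   [→-rule on 10 (branches; this branch)]
Accessibility: w0Rw0, w0Rw1, w1Rw0, w1Rw1
Branch closes: b and ¬b both at w1.
(One branch shown.) All branches close.

Unsatisfiable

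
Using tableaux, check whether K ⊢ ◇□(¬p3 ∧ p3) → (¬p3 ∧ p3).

Not valid

Tableau for the negation ¬(◇□(¬p3 ∧ p3) → (¬p3 ∧ p3)):
1. ¬(◇□(¬p3 ∧ p3) → (¬p3 ∧ p3)), w0
2. ◇□(¬p3 ∧ p3), w0   [¬→-rule on 1]
3. ¬(¬p3 ∧ p3), w0   [¬→-rule on 1]
4. ¬p3, w0   [¬∧-rule on 3 (branches; this branch)]
5. □(¬p3 ∧ p3), w1   [◇-rule on 2: fresh world w1, w0Rw1]
Accessibility: w0Rw1
The negation has an open branch (countermodel exists).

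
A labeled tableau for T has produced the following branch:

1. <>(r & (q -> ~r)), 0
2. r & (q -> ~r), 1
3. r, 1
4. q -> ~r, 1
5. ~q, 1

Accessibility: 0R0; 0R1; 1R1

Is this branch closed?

No world carries both an atom and its negation.

No, open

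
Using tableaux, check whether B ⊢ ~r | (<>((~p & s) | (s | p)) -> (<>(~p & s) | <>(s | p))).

Yes, valid

Tableau for the negation ~(~r | (<>((~p & s) | (s | p)) -> (<>(~p & s) | <>(s | p)))):
1. ~(~r | (<>((~p & s) | (s | p)) -> (<>(~p & s) | <>(s | p)))), w0
2. r, w0
3. ~(<>((~p & s) | (s | p)) -> (<>(~p & s) | <>(s | p))), w0
4. <>((~p & s) | (s | p)), w0
5. ~(<>(~p & s) | <>(s | p)), w0
6. ~<>(~p & s), w0
7. ~<>(s | p), w0
8. ~(~p & s), w0
9. ~(s | p), w0
10. ~s, w0
11. ~p, w0
12. (~p & s) | (s | p), w1
13. ~(~p & s), w1
14. ~(s | p), w1
15. ~s, w1
16. ~p, w1
17. s | p, w1
18. p, w1
Accessibility: w0Rw0, w0Rw1, w1Rw0, w1Rw1
Branch closes: p and ~p both at w1.
Every branch of the negation's tableau closes; the branch above is one of them.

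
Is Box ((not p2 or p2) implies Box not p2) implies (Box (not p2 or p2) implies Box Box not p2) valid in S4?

Tableau for the negation not (Box ((not p2 or p2) implies Box not p2) implies (Box (not p2 or p2) implies Box Box not p2)):
1. not (Box ((not p2 or p2) implies Box not p2) implies (Box (not p2 or p2) implies Box Box not p2)), w0
2. Box ((not p2 or p2) implies Box not p2), w0
3. not (Box (not p2 or p2) implies Box Box not p2), w0
4. Box (not p2 or p2), w0
5. not Box Box not p2, w0
6. (not p2 or p2) implies Box not p2, w0
7. not p2 or p2, w0
8. Box not p2, w0
9. not p2, w0
10. not Box not p2, w1
11. (not p2 or p2) implies Box not p2, w1
12. not p2 or p2, w1
13. not p2, w1
14. Box not p2, w1
15. p2, w2
16. (not p2 or p2) implies Box not p2, w2
17. not p2 or p2, w2
18. not p2, w2
Accessibility: w0Rw0, w0Rw1, w0Rw2, w1Rw1, w1Rw2, w2Rw2
Branch closes: p2 and not p2 both at w2.
Every branch of the negation's tableau closes; the branch above is one of them.

Valid in S4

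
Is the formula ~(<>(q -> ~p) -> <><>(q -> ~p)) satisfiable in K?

Satisfiable (open branch found)

1. ~(<>(q -> ~p) -> <><>(q -> ~p)), 0
2. <>(q -> ~p), 0   [~->-rule on 1]
3. ~<><>(q -> ~p), 0   [~->-rule on 1]
4. q -> ~p, 1   [<>-rule on 2: fresh world 1, 0R1]
5. ~<>(q -> ~p), 1   [~<>-rule on 3 via 0R1]
6. ~p, 1   [->-rule on 4 (branches; this branch)]
Accessibility: 0R1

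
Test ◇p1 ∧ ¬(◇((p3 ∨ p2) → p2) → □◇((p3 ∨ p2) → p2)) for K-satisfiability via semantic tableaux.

1. ◇p1 ∧ ¬(◇((p3 ∨ p2) → p2) → □◇((p3 ∨ p2) → p2)), u
2. ◇p1, u   [∧-rule on 1]
3. ¬(◇((p3 ∨ p2) → p2) → □◇((p3 ∨ p2) → p2)), u   [∧-rule on 1]
4. ◇((p3 ∨ p2) → p2), u   [¬→-rule on 3]
5. ¬□◇((p3 ∨ p2) → p2), u   [¬→-rule on 3]
6. p1, v   [◇-rule on 2: fresh world v, uRv]
7. (p3 ∨ p2) → p2, w   [◇-rule on 4: fresh world w, uRw]
8. p2, w   [→-rule on 7 (branches; this branch)]
9. ¬◇((p3 ∨ p2) → p2), x   [¬□-rule on 5: fresh world x, uRx]
Accessibility: uRv, uRw, uRx

Satisfiable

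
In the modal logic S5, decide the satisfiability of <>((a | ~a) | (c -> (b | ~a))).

Satisfiable

1. <>((a | ~a) | (c -> (b | ~a))), w0
2. (a | ~a) | (c -> (b | ~a)), w1   [<>-rule on 1: fresh world w1, w0Rw1]
3. c -> (b | ~a), w1   [|-rule on 2 (branches; this branch)]
4. b | ~a, w1   [->-rule on 3 (branches; this branch)]
5. ~a, w1   [|-rule on 4 (branches; this branch)]
Accessibility: w0Rw0, w0Rw1, w1Rw0, w1Rw1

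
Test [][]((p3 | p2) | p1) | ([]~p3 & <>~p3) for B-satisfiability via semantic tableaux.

Satisfiable

1. [][]((p3 | p2) | p1) | ([]~p3 & <>~p3), w0
2. []~p3 & <>~p3, w0
3. []~p3, w0
4. <>~p3, w0
5. ~p3, w0
6. ~p3, w1
Accessibility: w0Rw0, w0Rw1, w1Rw0, w1Rw1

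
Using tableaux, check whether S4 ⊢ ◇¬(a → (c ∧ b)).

Not valid

Tableau for the negation ¬◇¬(a → (c ∧ b)):
1. ¬◇¬(a → (c ∧ b)), 0
2. a → (c ∧ b), 0
3. c ∧ b, 0
4. c, 0
5. b, 0
Accessibility: 0R0
The negation has an open branch (countermodel exists).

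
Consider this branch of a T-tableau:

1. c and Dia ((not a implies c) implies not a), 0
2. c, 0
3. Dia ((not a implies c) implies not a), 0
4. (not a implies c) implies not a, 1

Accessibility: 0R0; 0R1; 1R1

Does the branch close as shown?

No atom appears with both signs at the same world.

No, open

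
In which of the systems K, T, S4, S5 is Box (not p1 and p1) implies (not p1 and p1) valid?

T, S4, S5

T-tableau for the negation not (Box (not p1 and p1) implies (not p1 and p1)):
1. not (Box (not p1 and p1) implies (not p1 and p1)), w0
2. Box (not p1 and p1), w0   [neg-implies-rule on 1]
3. not (not p1 and p1), w0   [neg-implies-rule on 1]
4. not p1 and p1, w0   [Box-rule on 2 via w0Rw0]
5. not p1, w0   [and-rule on 4]
6. p1, w0   [and-rule on 4]
Accessibility: w0Rw0
Branch closes: p1 and not p1 both at w0.
Every branch closes (one shown): valid in T, hence also in S4, S5 (every theorem of T is a theorem of S4 and S5).
K-tableau for the negation not (Box (not p1 and p1) implies (not p1 and p1)):
1. not (Box (not p1 and p1) implies (not p1 and p1)), w0
2. Box (not p1 and p1), w0   [neg-implies-rule on 1]
3. not (not p1 and p1), w0   [neg-implies-rule on 1]
4. not p1, w0   [neg-and-rule on 3 (branches; this branch)]
Complete open branch: countermodel on a K-frame, so not valid in K.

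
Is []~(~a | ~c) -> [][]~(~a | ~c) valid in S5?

Tableau for the negation ~([]~(~a | ~c) -> [][]~(~a | ~c)):
1. ~([]~(~a | ~c) -> [][]~(~a | ~c)), w0
2. []~(~a | ~c), w0
3. ~[][]~(~a | ~c), w0
4. ~(~a | ~c), w0
5. a, w0
6. c, w0
7. ~[]~(~a | ~c), w1
8. ~(~a | ~c), w1
9. a, w1
10. c, w1
11. ~a | ~c, w2
12. ~(~a | ~c), w2
13. a, w2
14. c, w2
15. ~c, w2
Accessibility: w0Rw0, w0Rw1, w0Rw2, w1Rw0, w1Rw1, w1Rw2, w2Rw0, w2Rw1, w2Rw2
Branch closes: c and ~c both at w2.
Every branch of the negation's tableau closes; the branch above is one of them.

Valid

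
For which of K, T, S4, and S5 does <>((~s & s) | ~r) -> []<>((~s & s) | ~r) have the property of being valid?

S5

S5-tableau for the negation ~(<>((~s & s) | ~r) -> []<>((~s & s) | ~r)):
1. ~(<>((~s & s) | ~r) -> []<>((~s & s) | ~r)), w0
2. <>((~s & s) | ~r), w0
3. ~[]<>((~s & s) | ~r), w0
4. (~s & s) | ~r, w1
5. ~r, w1
6. ~<>((~s & s) | ~r), w2
7. ~((~s & s) | ~r), w0
8. ~(~s & s), w0
9. r, w0
10. ~((~s & s) | ~r), w1
11. ~(~s & s), w1
12. r, w1
Accessibility: w0Rw0, w0Rw1, w0Rw2, w1Rw0, w1Rw1, w1Rw2, w2Rw0, w2Rw1, w2Rw2
Branch closes: r and ~r both at w1.
Every branch closes (one shown): valid in S5.
S4-tableau for the negation ~(<>((~s & s) | ~r) -> []<>((~s & s) | ~r)):
1. ~(<>((~s & s) | ~r) -> []<>((~s & s) | ~r)), w0
2. <>((~s & s) | ~r), w0
3. ~[]<>((~s & s) | ~r), w0
4. (~s & s) | ~r, w1
5. ~r, w1
6. ~<>((~s & s) | ~r), w2
7. ~((~s & s) | ~r), w2
8. ~(~s & s), w2
9. r, w2
10. ~s, w2
Accessibility: w0Rw0, w0Rw1, w0Rw2, w1Rw1, w2Rw2
Complete open branch: countermodel on an S4-frame, so not valid in S4, nor in K, T (the same frame is also a K-frame and a T-frame).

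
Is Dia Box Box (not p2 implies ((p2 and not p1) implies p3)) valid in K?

Not valid

Tableau for the negation not Dia Box Box (not p2 implies ((p2 and not p1) implies p3)):
1. not Dia Box Box (not p2 implies ((p2 and not p1) implies p3)), w0
The negation has an open branch (countermodel exists).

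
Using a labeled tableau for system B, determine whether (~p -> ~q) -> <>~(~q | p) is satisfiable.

1. (~p -> ~q) -> <>~(~q | p), w0
2. <>~(~q | p), w0   [->-rule on 1 (branches; this branch)]
3. ~(~q | p), w1   [<>-rule on 2: fresh world w1, w0Rw1]
4. q, w1   [~|-rule on 3]
5. ~p, w1   [~|-rule on 3]
Accessibility: w0Rw0, w0Rw1, w1Rw0, w1Rw1

Yes, satisfiable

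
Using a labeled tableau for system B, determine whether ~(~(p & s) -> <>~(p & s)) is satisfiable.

Unsatisfiable

1. ~(~(p & s) -> <>~(p & s)), 0
2. ~(p & s), 0
3. ~<>~(p & s), 0
4. p & s, 0
5. p, 0
6. s, 0
7. ~s, 0
Accessibility: 0R0
Branch closes: s and ~s both at 0.
All branches of the tableau close; one closing branch shown above.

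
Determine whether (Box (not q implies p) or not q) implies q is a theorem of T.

Tableau for the negation not ((Box (not q implies p) or not q) implies q):
1. not ((Box (not q implies p) or not q) implies q), 0
2. Box (not q implies p) or not q, 0
3. not q, 0
Accessibility: 0R0
The negation has an open branch (countermodel exists).

No, not valid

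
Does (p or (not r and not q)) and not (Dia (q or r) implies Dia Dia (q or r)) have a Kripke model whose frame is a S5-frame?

1. (p or (not r and not q)) and not (Dia (q or r) implies Dia Dia (q or r)), w0
2. p or (not r and not q), w0   [and-rule on 1]
3. not (Dia (q or r) implies Dia Dia (q or r)), w0   [and-rule on 1]
4. Dia (q or r), w0   [neg-implies-rule on 3]
5. not Dia Dia (q or r), w0   [neg-implies-rule on 3]
6. not Dia (q or r), w0   [neg-Dia-rule on 5 via w0Rw0]
7. not (q or r), w0   [neg-Dia-rule on 6 via w0Rw0]
8. not q, w0   [neg-or-rule on 7]
9. not r, w0   [neg-or-rule on 7]
10. not r and not q, w0   [or-rule on 2 (branches; this branch)]
11. q or r, w1   [Dia-rule on 4: fresh world w1, w0Rw1]
12. not Dia (q or r), w1   [neg-Dia-rule on 5 via w0Rw1]
13. not (q or r), w1   [neg-Dia-rule on 6 via w0Rw1]
14. not q, w1   [neg-or-rule on 13]
15. not r, w1   [neg-or-rule on 13]
16. r, w1   [or-rule on 11 (branches; this branch)]
Accessibility: w0Rw0, w0Rw1, w1Rw0, w1Rw1
Branch closes: r and not r both at w1.
Every branch closes; the branch above is one of them.

No, unsatisfiable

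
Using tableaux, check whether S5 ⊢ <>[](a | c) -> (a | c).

Yes, valid

Tableau for the negation ~(<>[](a | c) -> (a | c)):
1. ~(<>[](a | c) -> (a | c)), 0
2. <>[](a | c), 0
3. ~(a | c), 0
4. ~a, 0
5. ~c, 0
6. [](a | c), 1
7. a | c, 0
8. a | c, 1
9. c, 0
Accessibility: 0R0, 0R1, 1R0, 1R1
Branch closes: c and ~c both at 0.
All branches of the negation close; one closing branch shown above.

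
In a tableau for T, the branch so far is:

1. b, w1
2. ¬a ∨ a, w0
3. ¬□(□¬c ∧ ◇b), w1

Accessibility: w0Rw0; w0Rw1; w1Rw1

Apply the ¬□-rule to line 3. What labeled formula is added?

a fresh world w2 with w1Rw2, and ¬(□¬c ∧ ◇b) at w2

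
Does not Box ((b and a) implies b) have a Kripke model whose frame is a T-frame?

1. not Box ((b and a) implies b), u
2. not ((b and a) implies b), v
3. b and a, v
4. not b, v
5. b, v
6. a, v
Accessibility: uRu, uRv, vRv
Branch closes: b and not b both at v.
(One branch shown.) All branches close.

Unsatisfiable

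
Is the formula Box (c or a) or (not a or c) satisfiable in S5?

1. Box (c or a) or (not a or c), w0
2. not a or c, w0
3. c, w0
Accessibility: w0Rw0

Satisfiable (open branch found)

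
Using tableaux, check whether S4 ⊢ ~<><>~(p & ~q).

Tableau for the negation <><>~(p & ~q):
1. <><>~(p & ~q), u
2. <>~(p & ~q), v   [<>-rule on 1: fresh world v, uRv]
3. ~(p & ~q), w   [<>-rule on 2: fresh world w, vRw]
4. q, w   [~&-rule on 3 (branches; this branch)]
Accessibility: uRu, uRv, uRw, vRv, vRw, wRw
The negation has an open branch (countermodel exists).

Not valid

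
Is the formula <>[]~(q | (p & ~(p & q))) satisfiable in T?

Yes, satisfiable

1. <>[]~(q | (p & ~(p & q))), 0
2. []~(q | (p & ~(p & q))), 1
3. ~(q | (p & ~(p & q))), 1
4. ~q, 1
5. ~(p & ~(p & q)), 1
6. ~p, 1
Accessibility: 0R0, 0R1, 1R1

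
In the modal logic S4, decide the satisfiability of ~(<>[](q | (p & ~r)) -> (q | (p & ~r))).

1. ~(<>[](q | (p & ~r)) -> (q | (p & ~r))), w0
2. <>[](q | (p & ~r)), w0
3. ~(q | (p & ~r)), w0
4. ~q, w0
5. ~(p & ~r), w0
6. r, w0
7. [](q | (p & ~r)), w1
8. q | (p & ~r), w1
9. p & ~r, w1
10. p, w1
11. ~r, w1
Accessibility: w0Rw0, w0Rw1, w1Rw1

Satisfiable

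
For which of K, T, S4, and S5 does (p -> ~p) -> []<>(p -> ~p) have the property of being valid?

S4-tableau for the negation ~((p -> ~p) -> []<>(p -> ~p)):
1. ~((p -> ~p) -> []<>(p -> ~p)), u
2. p -> ~p, u   [~->-rule on 1]
3. ~[]<>(p -> ~p), u   [~->-rule on 1]
4. ~p, u   [->-rule on 2 (branches; this branch)]
5. ~<>(p -> ~p), v   [~[]-rule on 3: fresh world v, uRv]
6. ~(p -> ~p), v   [~<>-rule on 5 via vRv]
7. p, v   [~->-rule on 6]
Accessibility: uRu, uRv, vRv
Complete open branch: countermodel on an S4-frame, so not valid in S4, nor in K, T (the same frame is also a K-frame and a T-frame).
S5-tableau for the negation ~((p -> ~p) -> []<>(p -> ~p)):
1. ~((p -> ~p) -> []<>(p -> ~p)), u
2. p -> ~p, u   [~->-rule on 1]
3. ~[]<>(p -> ~p), u   [~->-rule on 1]
4. ~p, u   [->-rule on 2 (branches; this branch)]
5. ~<>(p -> ~p), v   [~[]-rule on 3: fresh world v, uRv]
6. ~(p -> ~p), u   [~<>-rule on 5 via vRu]
7. p, u   [~->-rule on 6]
Accessibility: uRu, uRv, vRu, vRv
Branch closes: p and ~p both at u.
Every branch closes (one shown): valid in S5.

S5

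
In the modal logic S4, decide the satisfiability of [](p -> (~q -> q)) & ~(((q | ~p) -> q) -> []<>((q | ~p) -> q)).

Satisfiable (open branch found)

1. [](p -> (~q -> q)) & ~(((q | ~p) -> q) -> []<>((q | ~p) -> q)), 0
2. [](p -> (~q -> q)), 0
3. ~(((q | ~p) -> q) -> []<>((q | ~p) -> q)), 0
4. (q | ~p) -> q, 0
5. ~[]<>((q | ~p) -> q), 0
6. p -> (~q -> q), 0
7. q, 0
8. ~q -> q, 0
9. ~<>((q | ~p) -> q), 1
10. p -> (~q -> q), 1
11. ~((q | ~p) -> q), 1
12. q | ~p, 1
13. ~q, 1
14. ~p, 1
Accessibility: 0R0, 0R1, 1R1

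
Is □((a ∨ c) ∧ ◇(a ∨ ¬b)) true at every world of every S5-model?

Tableau for the negation ¬□((a ∨ c) ∧ ◇(a ∨ ¬b)):
1. ¬□((a ∨ c) ∧ ◇(a ∨ ¬b)), u
2. ¬((a ∨ c) ∧ ◇(a ∨ ¬b)), v
3. ¬◇(a ∨ ¬b), v
4. ¬(a ∨ ¬b), u
5. ¬a, u
6. b, u
7. ¬(a ∨ ¬b), v
8. ¬a, v
9. b, v
Accessibility: uRu, uRv, vRu, vRv
The negation has an open branch (countermodel exists).

Not valid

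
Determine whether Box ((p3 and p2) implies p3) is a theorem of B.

Valid in B

Tableau for the negation not Box ((p3 and p2) implies p3):
1. not Box ((p3 and p2) implies p3), 0
2. not ((p3 and p2) implies p3), 1
3. p3 and p2, 1
4. not p3, 1
5. p3, 1
6. p2, 1
Accessibility: 0R0, 0R1, 1R0, 1R1
Branch closes: p3 and not p3 both at 1.
All branches of the negation close; one closing branch shown above.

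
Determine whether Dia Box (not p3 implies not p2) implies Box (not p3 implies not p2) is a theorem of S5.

Tableau for the negation not (Dia Box (not p3 implies not p2) implies Box (not p3 implies not p2)):
1. not (Dia Box (not p3 implies not p2) implies Box (not p3 implies not p2)), w0
2. Dia Box (not p3 implies not p2), w0
3. not Box (not p3 implies not p2), w0
4. Box (not p3 implies not p2), w1
5. not p3 implies not p2, w0
6. not p3 implies not p2, w1
7. not p2, w0
8. not p2, w1
9. not (not p3 implies not p2), w2
10. not p3, w2
11. p2, w2
12. not p3 implies not p2, w2
13. not p2, w2
Accessibility: w0Rw0, w0Rw1, w0Rw2, w1Rw0, w1Rw1, w1Rw2, w2Rw0, w2Rw1, w2Rw2
Branch closes: p2 and not p2 both at w2.
Every branch of the negation's tableau closes; the branch above is one of them.

Valid in S5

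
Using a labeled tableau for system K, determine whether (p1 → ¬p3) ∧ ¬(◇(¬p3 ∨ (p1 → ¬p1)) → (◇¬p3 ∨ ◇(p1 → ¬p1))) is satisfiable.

Unsatisfiable

1. (p1 → ¬p3) ∧ ¬(◇(¬p3 ∨ (p1 → ¬p1)) → (◇¬p3 ∨ ◇(p1 → ¬p1))), 0
2. p1 → ¬p3, 0
3. ¬(◇(¬p3 ∨ (p1 → ¬p1)) → (◇¬p3 ∨ ◇(p1 → ¬p1))), 0
4. ◇(¬p3 ∨ (p1 → ¬p1)), 0
5. ¬(◇¬p3 ∨ ◇(p1 → ¬p1)), 0
6. ¬◇¬p3, 0
7. ¬◇(p1 → ¬p1), 0
8. ¬p3, 0
9. ¬p3 ∨ (p1 → ¬p1), 1
10. p3, 1
11. ¬(p1 → ¬p1), 1
12. p1, 1
13. p1 → ¬p1, 1
14. ¬p1, 1
Accessibility: 0R1
Branch closes: p1 and ¬p1 both at 1.
(One branch shown.) All branches close.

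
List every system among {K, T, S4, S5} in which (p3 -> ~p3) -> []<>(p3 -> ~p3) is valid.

S5

S5-tableau for the negation ~((p3 -> ~p3) -> []<>(p3 -> ~p3)):
1. ~((p3 -> ~p3) -> []<>(p3 -> ~p3)), w0
2. p3 -> ~p3, w0
3. ~[]<>(p3 -> ~p3), w0
4. ~p3, w0
5. ~<>(p3 -> ~p3), w1
6. ~(p3 -> ~p3), w0
7. p3, w0
Accessibility: w0Rw0, w0Rw1, w1Rw0, w1Rw1
Branch closes: p3 and ~p3 both at w0.
Every branch closes (one shown): valid in S5.
S4-tableau for the negation ~((p3 -> ~p3) -> []<>(p3 -> ~p3)):
1. ~((p3 -> ~p3) -> []<>(p3 -> ~p3)), w0
2. p3 -> ~p3, w0
3. ~[]<>(p3 -> ~p3), w0
4. ~p3, w0
5. ~<>(p3 -> ~p3), w1
6. ~(p3 -> ~p3), w1
7. p3, w1
Accessibility: w0Rw0, w0Rw1, w1Rw1
Complete open branch: countermodel on an S4-frame, so not valid in S4, nor in K, T (the same frame is also a K-frame and a T-frame).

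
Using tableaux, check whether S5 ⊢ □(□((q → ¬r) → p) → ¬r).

Invalid (countermodel exists)

Tableau for the negation ¬□(□((q → ¬r) → p) → ¬r):
1. ¬□(□((q → ¬r) → p) → ¬r), u
2. ¬(□((q → ¬r) → p) → ¬r), v   [¬□-rule on 1: fresh world v, uRv]
3. □((q → ¬r) → p), v   [¬→-rule on 2]
4. r, v   [¬→-rule on 2]
5. (q → ¬r) → p, u   [□-rule on 3 via vRu]
6. (q → ¬r) → p, v   [□-rule on 3 via vRv]
7. p, u   [→-rule on 5 (branches; this branch)]
8. p, v   [→-rule on 6 (branches; this branch)]
Accessibility: uRu, uRv, vRu, vRv
The negation has an open branch (countermodel exists).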